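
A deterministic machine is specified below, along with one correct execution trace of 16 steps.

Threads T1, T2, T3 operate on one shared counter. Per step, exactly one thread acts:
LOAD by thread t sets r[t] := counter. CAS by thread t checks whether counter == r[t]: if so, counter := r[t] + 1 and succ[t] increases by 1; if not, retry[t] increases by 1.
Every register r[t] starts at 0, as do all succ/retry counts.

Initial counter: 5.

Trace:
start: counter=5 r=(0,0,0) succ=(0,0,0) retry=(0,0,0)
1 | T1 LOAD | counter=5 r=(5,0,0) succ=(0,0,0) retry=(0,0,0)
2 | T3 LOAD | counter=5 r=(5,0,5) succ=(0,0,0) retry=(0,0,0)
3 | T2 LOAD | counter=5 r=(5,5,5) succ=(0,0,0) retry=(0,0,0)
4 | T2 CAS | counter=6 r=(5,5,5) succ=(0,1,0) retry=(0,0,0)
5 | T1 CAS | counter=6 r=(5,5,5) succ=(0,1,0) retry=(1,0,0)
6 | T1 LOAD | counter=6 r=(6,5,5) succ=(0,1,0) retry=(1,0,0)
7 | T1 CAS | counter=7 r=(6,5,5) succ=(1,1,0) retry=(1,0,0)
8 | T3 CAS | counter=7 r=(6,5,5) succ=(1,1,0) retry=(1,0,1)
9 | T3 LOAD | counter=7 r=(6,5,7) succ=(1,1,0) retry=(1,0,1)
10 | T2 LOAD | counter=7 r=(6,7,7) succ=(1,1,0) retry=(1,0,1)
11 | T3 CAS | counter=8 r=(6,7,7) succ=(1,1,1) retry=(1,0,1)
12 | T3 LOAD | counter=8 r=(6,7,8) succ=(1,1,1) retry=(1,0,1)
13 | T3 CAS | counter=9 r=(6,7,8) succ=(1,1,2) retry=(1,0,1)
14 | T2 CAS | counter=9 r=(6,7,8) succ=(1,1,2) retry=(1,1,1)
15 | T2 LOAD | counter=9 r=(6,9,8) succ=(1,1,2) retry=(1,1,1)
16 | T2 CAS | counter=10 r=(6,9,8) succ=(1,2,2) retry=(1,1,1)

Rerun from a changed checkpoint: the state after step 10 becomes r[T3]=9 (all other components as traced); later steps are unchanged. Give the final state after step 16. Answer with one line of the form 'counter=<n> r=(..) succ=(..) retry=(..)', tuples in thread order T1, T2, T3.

counter=9 r=(6,8,7) succ=(1,2,1) retry=(1,1,2)

state after step 10 := counter=7 r=(6,7,9) succ=(1,1,0) retry=(1,0,1)
11 | T3 CAS | counter=7 r=(6,7,9) succ=(1,1,0) retry=(1,0,2)
12 | T3 LOAD | counter=7 r=(6,7,7) succ=(1,1,0) retry=(1,0,2)
13 | T3 CAS | counter=8 r=(6,7,7) succ=(1,1,1) retry=(1,0,2)
14 | T2 CAS | counter=8 r=(6,7,7) succ=(1,1,1) retry=(1,1,2)
15 | T2 LOAD | counter=8 r=(6,8,7) succ=(1,1,1) retry=(1,1,2)
16 | T2 CAS | counter=9 r=(6,8,7) succ=(1,2,1) retry=(1,1,2)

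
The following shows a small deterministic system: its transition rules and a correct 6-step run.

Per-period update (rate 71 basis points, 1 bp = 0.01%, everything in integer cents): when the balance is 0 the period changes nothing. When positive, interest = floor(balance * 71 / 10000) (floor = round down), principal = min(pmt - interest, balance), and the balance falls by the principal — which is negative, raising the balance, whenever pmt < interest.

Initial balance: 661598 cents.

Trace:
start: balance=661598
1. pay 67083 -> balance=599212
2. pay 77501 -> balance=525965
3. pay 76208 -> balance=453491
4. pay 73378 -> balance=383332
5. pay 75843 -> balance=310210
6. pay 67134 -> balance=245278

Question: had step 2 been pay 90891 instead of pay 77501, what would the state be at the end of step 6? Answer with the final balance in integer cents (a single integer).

(re-executing from step 2 with the substitution; state before step 2: balance=599212)
2. pay 90891 -> balance=512575
3. pay 76208 -> balance=440006
4. pay 73378 -> balance=369752
5. pay 75843 -> balance=296534
6. pay 67134 -> balance=231505

231505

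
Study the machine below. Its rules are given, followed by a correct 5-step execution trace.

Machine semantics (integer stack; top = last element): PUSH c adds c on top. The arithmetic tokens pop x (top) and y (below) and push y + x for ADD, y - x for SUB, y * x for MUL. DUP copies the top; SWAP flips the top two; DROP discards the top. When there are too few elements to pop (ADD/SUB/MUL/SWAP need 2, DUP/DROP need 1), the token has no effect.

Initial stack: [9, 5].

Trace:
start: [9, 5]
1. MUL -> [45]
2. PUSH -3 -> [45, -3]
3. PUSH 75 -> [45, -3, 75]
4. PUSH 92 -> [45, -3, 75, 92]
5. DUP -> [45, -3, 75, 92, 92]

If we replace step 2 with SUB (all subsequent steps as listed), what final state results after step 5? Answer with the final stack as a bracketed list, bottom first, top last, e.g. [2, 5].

(re-executing from step 2 with the substitution; state before step 2: [45])
2. SUB -> [45]
3. PUSH 75 -> [45, 75]
4. PUSH 92 -> [45, 75, 92]
5. DUP -> [45, 75, 92, 92]

[45, 75, 92, 92]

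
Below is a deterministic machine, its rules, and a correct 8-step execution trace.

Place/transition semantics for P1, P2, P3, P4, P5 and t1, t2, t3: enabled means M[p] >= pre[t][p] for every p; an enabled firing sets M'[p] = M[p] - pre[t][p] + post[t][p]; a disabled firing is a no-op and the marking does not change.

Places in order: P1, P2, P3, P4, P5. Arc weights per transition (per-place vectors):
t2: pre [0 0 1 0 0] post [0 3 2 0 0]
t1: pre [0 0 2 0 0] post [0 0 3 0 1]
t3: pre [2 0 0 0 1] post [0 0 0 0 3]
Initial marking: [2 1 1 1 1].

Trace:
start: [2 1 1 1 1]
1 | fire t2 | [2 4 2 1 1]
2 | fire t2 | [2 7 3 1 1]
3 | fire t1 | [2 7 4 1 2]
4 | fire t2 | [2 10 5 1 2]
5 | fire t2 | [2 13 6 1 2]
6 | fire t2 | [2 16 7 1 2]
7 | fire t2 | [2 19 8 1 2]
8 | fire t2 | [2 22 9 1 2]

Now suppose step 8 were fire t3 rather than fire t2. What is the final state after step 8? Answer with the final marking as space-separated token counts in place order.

0 19 8 1 4

(re-executing from step 8 with the substitution; state before step 8: [2 19 8 1 2])
8 | fire t3 | [0 19 8 1 4]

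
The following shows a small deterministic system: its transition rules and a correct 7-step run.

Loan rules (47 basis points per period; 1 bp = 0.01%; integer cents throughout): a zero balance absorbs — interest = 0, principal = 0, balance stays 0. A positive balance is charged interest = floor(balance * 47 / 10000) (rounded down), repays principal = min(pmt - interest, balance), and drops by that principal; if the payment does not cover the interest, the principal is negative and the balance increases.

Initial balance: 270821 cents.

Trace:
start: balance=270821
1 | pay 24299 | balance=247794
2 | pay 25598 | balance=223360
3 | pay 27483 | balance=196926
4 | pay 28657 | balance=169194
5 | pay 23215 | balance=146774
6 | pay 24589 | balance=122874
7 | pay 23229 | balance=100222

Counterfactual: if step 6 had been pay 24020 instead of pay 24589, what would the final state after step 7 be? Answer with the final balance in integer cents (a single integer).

100794

(re-executing from step 6 with the substitution; state before step 6: balance=146774)
6 | pay 24020 | balance=123443
7 | pay 23229 | balance=100794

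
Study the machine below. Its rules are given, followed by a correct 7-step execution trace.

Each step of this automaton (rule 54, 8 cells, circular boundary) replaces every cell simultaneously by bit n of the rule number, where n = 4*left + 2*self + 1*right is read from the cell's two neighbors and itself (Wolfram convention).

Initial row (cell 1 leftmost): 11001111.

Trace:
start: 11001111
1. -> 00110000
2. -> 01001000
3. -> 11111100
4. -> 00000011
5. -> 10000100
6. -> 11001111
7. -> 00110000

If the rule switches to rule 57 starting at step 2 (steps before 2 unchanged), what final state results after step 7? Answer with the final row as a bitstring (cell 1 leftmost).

00110101

(re-executing steps 2..7 under rule 57; state before step 2: 00110000)
2. -> 10101111
3. -> 01011000
4. -> 00110111
5. -> 10101100
6. -> 01011010
7. -> 00110101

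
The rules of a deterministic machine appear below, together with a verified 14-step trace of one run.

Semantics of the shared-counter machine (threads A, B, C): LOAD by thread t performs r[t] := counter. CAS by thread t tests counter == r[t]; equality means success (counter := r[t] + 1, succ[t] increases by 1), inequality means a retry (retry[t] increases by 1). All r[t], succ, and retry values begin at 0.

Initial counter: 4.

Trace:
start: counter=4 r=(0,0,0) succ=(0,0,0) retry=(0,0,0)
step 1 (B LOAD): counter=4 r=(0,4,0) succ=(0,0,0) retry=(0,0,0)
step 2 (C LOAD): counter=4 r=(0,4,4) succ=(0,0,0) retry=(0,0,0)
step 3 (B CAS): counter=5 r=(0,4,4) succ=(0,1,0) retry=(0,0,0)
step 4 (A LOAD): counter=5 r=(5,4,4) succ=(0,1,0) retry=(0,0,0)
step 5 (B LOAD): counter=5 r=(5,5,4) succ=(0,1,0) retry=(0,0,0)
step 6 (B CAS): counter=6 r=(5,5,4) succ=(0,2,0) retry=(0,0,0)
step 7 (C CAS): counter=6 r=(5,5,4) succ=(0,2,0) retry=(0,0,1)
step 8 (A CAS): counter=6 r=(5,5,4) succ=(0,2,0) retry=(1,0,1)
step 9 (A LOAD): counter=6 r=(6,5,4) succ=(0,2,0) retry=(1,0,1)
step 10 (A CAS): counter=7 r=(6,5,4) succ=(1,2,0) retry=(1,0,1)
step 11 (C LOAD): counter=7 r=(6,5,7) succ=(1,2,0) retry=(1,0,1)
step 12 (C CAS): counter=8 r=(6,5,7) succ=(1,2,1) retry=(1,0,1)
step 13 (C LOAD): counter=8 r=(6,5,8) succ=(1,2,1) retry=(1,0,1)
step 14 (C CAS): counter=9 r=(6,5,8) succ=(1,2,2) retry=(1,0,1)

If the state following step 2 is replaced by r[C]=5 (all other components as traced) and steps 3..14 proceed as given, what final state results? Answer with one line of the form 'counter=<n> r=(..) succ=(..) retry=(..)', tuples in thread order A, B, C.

state after step 2 := counter=4 r=(0,4,5) succ=(0,0,0) retry=(0,0,0)
step 3 (B CAS): counter=5 r=(0,4,5) succ=(0,1,0) retry=(0,0,0)
step 4 (A LOAD): counter=5 r=(5,4,5) succ=(0,1,0) retry=(0,0,0)
step 5 (B LOAD): counter=5 r=(5,5,5) succ=(0,1,0) retry=(0,0,0)
step 6 (B CAS): counter=6 r=(5,5,5) succ=(0,2,0) retry=(0,0,0)
step 7 (C CAS): counter=6 r=(5,5,5) succ=(0,2,0) retry=(0,0,1)
step 8 (A CAS): counter=6 r=(5,5,5) succ=(0,2,0) retry=(1,0,1)
step 9 (A LOAD): counter=6 r=(6,5,5) succ=(0,2,0) retry=(1,0,1)
step 10 (A CAS): counter=7 r=(6,5,5) succ=(1,2,0) retry=(1,0,1)
step 11 (C LOAD): counter=7 r=(6,5,7) succ=(1,2,0) retry=(1,0,1)
step 12 (C CAS): counter=8 r=(6,5,7) succ=(1,2,1) retry=(1,0,1)
step 13 (C LOAD): counter=8 r=(6,5,8) succ=(1,2,1) retry=(1,0,1)
step 14 (C CAS): counter=9 r=(6,5,8) succ=(1,2,2) retry=(1,0,1)

counter=9 r=(6,5,8) succ=(1,2,2) retry=(1,0,1)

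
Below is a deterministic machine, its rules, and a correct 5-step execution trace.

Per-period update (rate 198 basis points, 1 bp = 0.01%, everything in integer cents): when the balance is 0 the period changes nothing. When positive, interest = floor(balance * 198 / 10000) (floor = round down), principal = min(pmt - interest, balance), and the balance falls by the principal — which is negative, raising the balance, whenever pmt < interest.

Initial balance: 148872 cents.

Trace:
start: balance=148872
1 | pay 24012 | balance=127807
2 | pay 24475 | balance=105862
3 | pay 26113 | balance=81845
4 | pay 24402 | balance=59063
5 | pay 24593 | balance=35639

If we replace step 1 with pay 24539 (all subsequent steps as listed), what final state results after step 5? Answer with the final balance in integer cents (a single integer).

(re-executing from step 1 with the substitution; state before step 1: balance=148872)
1 | pay 24539 | balance=127280
2 | pay 24475 | balance=105325
3 | pay 26113 | balance=81297
4 | pay 24402 | balance=58504
5 | pay 24593 | balance=35069

35069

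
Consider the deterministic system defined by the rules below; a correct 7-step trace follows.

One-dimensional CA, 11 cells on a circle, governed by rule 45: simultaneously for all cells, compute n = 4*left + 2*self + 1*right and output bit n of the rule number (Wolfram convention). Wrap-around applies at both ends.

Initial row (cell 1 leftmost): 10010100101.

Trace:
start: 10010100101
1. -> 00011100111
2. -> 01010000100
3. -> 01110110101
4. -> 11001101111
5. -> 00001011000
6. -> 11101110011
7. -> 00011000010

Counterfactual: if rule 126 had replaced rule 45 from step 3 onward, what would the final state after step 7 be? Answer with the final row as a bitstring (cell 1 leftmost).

(re-executing steps 3..7 under rule 126; state before step 3: 01010000100)
3. -> 11111001110
4. -> 10001111011
5. -> 11011001110
6. -> 11111111011
7. -> 00000001110

00000001110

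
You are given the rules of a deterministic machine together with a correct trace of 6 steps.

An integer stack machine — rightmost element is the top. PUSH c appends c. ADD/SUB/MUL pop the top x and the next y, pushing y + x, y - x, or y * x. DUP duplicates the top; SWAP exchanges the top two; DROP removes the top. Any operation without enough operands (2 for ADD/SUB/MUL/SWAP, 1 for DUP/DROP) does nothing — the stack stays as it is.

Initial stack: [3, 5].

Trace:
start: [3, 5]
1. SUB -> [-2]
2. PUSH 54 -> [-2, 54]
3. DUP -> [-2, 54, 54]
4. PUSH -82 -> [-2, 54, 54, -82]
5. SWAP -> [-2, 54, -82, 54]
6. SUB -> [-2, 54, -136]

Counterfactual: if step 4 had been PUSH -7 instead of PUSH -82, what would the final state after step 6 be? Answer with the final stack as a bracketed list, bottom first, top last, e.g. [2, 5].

(re-executing from step 4 with the substitution; state before step 4: [-2, 54, 54])
4. PUSH -7 -> [-2, 54, 54, -7]
5. SWAP -> [-2, 54, -7, 54]
6. SUB -> [-2, 54, -61]

[-2, 54, -61]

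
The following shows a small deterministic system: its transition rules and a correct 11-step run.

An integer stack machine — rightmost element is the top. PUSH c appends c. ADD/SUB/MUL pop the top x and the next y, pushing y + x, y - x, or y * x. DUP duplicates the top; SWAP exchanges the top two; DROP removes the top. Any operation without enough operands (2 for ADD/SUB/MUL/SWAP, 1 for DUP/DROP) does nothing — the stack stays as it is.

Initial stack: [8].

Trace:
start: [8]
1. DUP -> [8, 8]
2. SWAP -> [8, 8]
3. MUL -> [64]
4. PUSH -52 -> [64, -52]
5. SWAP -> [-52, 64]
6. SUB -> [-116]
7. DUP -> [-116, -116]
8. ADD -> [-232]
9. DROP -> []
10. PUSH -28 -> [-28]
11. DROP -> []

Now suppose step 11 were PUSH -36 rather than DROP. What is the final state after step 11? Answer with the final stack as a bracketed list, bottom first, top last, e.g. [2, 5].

(re-executing from step 11 with the substitution; state before step 11: [-28])
11. PUSH -36 -> [-28, -36]

[-28, -36]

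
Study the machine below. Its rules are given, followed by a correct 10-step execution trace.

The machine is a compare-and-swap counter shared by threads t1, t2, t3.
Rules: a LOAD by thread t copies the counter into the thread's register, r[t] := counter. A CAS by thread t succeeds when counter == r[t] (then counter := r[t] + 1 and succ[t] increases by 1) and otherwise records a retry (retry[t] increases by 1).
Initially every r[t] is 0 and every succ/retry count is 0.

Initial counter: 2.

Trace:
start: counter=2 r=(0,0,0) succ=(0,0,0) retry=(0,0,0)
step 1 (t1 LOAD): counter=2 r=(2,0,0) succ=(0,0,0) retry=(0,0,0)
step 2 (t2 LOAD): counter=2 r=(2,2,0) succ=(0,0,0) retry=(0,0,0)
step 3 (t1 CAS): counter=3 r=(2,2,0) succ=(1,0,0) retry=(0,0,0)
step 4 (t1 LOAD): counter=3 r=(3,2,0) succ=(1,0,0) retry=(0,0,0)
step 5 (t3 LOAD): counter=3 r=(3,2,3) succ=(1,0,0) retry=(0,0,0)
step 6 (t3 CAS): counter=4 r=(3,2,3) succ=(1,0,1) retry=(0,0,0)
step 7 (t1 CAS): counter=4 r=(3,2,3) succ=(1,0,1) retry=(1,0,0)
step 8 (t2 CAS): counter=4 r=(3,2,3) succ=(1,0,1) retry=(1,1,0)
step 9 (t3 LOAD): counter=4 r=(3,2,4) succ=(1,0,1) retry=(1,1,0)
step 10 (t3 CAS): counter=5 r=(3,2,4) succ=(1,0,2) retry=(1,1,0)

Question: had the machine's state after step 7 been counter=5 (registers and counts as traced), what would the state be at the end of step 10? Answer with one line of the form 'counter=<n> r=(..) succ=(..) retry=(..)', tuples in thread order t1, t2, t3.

counter=6 r=(3,2,5) succ=(1,0,2) retry=(1,1,0)

state after step 7 := counter=5 r=(3,2,3) succ=(1,0,1) retry=(1,0,0)
step 8 (t2 CAS): counter=5 r=(3,2,3) succ=(1,0,1) retry=(1,1,0)
step 9 (t3 LOAD): counter=5 r=(3,2,5) succ=(1,0,1) retry=(1,1,0)
step 10 (t3 CAS): counter=6 r=(3,2,5) succ=(1,0,2) retry=(1,1,0)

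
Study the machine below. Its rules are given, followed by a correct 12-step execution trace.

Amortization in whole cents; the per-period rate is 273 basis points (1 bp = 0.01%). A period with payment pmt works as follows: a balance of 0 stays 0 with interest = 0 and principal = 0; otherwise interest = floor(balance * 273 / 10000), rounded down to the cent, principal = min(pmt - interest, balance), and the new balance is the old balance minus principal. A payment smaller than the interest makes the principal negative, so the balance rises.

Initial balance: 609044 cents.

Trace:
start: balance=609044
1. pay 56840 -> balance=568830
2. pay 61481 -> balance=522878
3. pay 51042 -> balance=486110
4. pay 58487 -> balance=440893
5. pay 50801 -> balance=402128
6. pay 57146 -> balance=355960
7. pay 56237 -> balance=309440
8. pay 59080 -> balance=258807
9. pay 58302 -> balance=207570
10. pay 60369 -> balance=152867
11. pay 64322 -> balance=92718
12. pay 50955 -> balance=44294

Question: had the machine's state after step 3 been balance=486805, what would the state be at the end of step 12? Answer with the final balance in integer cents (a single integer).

45179

state after step 3 := balance=486805
4. pay 58487 -> balance=441607
5. pay 50801 -> balance=402861
6. pay 57146 -> balance=356713
7. pay 56237 -> balance=310214
8. pay 59080 -> balance=259602
9. pay 58302 -> balance=208387
10. pay 60369 -> balance=153706
11. pay 64322 -> balance=93580
12. pay 50955 -> balance=45179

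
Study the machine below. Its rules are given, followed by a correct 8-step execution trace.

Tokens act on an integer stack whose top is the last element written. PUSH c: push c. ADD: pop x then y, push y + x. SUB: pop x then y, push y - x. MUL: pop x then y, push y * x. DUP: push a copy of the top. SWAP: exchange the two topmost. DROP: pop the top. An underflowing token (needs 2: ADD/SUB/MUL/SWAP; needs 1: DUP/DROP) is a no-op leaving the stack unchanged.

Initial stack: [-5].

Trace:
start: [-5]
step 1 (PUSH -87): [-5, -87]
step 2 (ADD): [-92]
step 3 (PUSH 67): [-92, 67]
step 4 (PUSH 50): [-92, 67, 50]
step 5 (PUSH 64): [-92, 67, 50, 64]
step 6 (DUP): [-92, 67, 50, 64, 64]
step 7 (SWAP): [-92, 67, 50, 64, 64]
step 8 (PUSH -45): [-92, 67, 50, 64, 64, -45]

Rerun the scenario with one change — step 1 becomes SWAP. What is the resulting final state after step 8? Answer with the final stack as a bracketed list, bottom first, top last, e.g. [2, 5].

(re-executing from step 1 with the substitution; state before step 1: [-5])
step 1 (SWAP): [-5]
step 2 (ADD): [-5]
step 3 (PUSH 67): [-5, 67]
step 4 (PUSH 50): [-5, 67, 50]
step 5 (PUSH 64): [-5, 67, 50, 64]
step 6 (DUP): [-5, 67, 50, 64, 64]
step 7 (SWAP): [-5, 67, 50, 64, 64]
step 8 (PUSH -45): [-5, 67, 50, 64, 64, -45]

[-5, 67, 50, 64, 64, -45]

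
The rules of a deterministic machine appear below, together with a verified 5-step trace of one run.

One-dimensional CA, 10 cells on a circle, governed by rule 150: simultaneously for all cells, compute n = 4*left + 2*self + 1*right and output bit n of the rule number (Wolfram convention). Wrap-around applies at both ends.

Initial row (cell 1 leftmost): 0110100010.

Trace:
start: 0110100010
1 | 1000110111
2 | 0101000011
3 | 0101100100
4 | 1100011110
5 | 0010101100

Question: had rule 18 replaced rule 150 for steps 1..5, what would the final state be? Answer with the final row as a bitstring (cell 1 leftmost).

1000010110

(re-executing steps 1..5 under rule 18; state before step 1: 0110100010)
1 | 1000010101
2 | 0100100000
3 | 1011010000
4 | 0000001001
5 | 1000010110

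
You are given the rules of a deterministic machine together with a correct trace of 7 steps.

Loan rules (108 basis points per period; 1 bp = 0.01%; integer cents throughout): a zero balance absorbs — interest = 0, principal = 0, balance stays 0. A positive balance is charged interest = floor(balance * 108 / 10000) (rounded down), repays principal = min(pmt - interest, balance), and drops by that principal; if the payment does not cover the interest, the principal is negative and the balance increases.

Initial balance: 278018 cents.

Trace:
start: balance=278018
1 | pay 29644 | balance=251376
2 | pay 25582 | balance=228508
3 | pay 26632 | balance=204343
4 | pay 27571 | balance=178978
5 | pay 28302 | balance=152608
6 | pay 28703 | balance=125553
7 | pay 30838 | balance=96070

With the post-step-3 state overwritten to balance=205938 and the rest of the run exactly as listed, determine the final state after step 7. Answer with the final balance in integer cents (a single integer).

state after step 3 := balance=205938
4 | pay 27571 | balance=180591
5 | pay 28302 | balance=154239
6 | pay 28703 | balance=127201
7 | pay 30838 | balance=97736

97736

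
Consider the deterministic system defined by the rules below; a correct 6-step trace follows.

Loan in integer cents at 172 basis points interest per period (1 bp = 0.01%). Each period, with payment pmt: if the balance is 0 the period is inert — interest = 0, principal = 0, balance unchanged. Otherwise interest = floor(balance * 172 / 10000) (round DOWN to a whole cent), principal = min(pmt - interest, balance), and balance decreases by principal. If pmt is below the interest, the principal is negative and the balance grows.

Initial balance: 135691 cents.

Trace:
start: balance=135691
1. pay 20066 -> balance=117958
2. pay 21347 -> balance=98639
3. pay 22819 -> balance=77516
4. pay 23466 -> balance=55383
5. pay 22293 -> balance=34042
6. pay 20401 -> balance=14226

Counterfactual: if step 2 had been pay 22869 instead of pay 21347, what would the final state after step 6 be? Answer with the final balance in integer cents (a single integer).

(re-executing from step 2 with the substitution; state before step 2: balance=117958)
2. pay 22869 -> balance=97117
3. pay 22819 -> balance=75968
4. pay 23466 -> balance=53808
5. pay 22293 -> balance=32440
6. pay 20401 -> balance=12596

12596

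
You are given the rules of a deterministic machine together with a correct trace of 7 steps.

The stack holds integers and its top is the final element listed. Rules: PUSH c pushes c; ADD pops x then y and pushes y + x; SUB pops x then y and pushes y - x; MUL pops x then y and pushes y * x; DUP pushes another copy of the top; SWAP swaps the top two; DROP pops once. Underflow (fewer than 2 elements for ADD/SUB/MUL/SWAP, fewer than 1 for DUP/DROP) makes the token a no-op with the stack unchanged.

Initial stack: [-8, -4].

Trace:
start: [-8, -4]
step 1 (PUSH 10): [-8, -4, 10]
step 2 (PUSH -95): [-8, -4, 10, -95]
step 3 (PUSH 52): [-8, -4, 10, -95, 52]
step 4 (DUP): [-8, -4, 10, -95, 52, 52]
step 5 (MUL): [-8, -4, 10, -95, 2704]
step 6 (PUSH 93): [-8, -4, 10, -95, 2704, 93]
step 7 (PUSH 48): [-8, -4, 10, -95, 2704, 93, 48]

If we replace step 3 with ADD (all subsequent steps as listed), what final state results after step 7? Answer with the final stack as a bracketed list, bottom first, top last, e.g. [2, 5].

(re-executing from step 3 with the substitution; state before step 3: [-8, -4, 10, -95])
step 3 (ADD): [-8, -4, -85]
step 4 (DUP): [-8, -4, -85, -85]
step 5 (MUL): [-8, -4, 7225]
step 6 (PUSH 93): [-8, -4, 7225, 93]
step 7 (PUSH 48): [-8, -4, 7225, 93, 48]

[-8, -4, 7225, 93, 48]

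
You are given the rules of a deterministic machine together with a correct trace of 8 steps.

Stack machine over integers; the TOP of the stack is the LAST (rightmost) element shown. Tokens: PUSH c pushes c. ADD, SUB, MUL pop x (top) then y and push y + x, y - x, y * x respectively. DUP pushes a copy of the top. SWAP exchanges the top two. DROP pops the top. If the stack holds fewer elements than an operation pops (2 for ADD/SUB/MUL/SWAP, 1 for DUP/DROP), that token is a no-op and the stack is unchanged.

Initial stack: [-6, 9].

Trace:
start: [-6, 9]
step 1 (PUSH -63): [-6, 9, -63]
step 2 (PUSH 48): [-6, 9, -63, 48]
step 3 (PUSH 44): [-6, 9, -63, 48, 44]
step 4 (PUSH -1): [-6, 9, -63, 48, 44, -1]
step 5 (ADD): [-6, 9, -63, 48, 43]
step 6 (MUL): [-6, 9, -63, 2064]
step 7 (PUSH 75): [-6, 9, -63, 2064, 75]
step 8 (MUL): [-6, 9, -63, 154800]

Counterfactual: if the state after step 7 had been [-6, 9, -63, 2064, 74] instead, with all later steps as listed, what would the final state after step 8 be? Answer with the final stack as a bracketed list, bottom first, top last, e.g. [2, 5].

[-6, 9, -63, 152736]

state after step 7 := [-6, 9, -63, 2064, 74]
step 8 (MUL): [-6, 9, -63, 152736]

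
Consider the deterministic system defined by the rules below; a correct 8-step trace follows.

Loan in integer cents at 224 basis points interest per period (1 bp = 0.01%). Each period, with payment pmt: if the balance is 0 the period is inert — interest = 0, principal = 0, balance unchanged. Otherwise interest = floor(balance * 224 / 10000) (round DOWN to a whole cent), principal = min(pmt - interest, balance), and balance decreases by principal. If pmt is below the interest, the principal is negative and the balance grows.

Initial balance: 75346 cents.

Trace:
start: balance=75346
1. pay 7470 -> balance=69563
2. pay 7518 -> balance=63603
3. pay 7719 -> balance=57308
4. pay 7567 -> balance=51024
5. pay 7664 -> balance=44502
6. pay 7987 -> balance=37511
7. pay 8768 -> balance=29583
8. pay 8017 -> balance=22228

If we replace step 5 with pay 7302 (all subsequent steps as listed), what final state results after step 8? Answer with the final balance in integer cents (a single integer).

(re-executing from step 5 with the substitution; state before step 5: balance=51024)
5. pay 7302 -> balance=44864
6. pay 7987 -> balance=37881
7. pay 8768 -> balance=29961
8. pay 8017 -> balance=22615

22615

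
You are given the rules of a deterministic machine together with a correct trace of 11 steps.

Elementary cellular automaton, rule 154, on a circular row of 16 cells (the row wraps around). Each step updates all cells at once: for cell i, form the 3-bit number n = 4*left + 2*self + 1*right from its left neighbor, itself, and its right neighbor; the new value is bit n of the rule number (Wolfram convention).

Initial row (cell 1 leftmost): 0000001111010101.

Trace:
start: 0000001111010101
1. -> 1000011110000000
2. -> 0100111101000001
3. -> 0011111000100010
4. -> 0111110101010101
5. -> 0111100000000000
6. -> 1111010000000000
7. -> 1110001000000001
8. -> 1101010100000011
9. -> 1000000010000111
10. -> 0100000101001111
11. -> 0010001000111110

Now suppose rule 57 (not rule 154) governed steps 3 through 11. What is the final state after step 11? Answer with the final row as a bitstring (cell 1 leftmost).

1010011010101010

(re-executing steps 3..11 under rule 57; state before step 3: 0100111101000001)
3. -> 1010100010111100
4. -> 0101011001100010
5. -> 0010110101011001
6. -> 1001101010110100
7. -> 0101010101101010
8. -> 0010101011010101
9. -> 1001010110101010
10. -> 0100101101010101
11. -> 1010011010101010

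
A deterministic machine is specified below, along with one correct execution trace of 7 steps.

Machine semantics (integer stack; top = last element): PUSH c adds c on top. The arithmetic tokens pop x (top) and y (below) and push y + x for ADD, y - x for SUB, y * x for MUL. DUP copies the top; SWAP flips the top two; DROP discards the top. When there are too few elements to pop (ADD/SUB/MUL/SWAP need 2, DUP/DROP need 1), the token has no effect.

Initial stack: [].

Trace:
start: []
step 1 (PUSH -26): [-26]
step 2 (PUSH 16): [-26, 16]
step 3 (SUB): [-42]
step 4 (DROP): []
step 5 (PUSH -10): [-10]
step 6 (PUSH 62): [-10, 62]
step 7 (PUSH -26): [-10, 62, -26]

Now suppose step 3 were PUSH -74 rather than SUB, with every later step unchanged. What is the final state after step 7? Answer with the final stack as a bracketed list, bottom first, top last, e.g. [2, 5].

[-26, 16, -10, 62, -26]

(re-executing from step 3 with the substitution; state before step 3: [-26, 16])
step 3 (PUSH -74): [-26, 16, -74]
step 4 (DROP): [-26, 16]
step 5 (PUSH -10): [-26, 16, -10]
step 6 (PUSH 62): [-26, 16, -10, 62]
step 7 (PUSH -26): [-26, 16, -10, 62, -26]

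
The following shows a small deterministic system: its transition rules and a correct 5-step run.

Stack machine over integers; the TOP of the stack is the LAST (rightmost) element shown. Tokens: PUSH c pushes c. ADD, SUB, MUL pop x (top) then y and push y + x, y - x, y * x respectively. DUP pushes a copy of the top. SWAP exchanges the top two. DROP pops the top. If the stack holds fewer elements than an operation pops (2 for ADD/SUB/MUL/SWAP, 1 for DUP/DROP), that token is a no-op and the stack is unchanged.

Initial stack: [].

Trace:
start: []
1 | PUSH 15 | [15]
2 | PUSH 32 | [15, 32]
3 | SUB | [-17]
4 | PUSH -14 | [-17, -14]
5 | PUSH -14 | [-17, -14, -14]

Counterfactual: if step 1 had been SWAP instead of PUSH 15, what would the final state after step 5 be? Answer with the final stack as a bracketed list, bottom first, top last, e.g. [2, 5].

(re-executing from step 1 with the substitution; state before step 1: [])
1 | SWAP | []
2 | PUSH 32 | [32]
3 | SUB | [32]
4 | PUSH -14 | [32, -14]
5 | PUSH -14 | [32, -14, -14]

[32, -14, -14]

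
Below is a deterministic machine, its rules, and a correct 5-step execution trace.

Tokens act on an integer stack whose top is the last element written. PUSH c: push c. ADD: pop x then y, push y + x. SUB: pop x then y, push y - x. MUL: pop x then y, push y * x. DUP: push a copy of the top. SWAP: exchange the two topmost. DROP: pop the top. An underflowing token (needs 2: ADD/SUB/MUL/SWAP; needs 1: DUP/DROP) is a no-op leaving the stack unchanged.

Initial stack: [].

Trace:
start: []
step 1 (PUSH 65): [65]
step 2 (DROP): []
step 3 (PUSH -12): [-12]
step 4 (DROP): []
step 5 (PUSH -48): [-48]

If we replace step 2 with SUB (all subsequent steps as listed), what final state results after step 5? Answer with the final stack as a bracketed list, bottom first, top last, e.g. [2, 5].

(re-executing from step 2 with the substitution; state before step 2: [65])
step 2 (SUB): [65]
step 3 (PUSH -12): [65, -12]
step 4 (DROP): [65]
step 5 (PUSH -48): [65, -48]

[65, -48]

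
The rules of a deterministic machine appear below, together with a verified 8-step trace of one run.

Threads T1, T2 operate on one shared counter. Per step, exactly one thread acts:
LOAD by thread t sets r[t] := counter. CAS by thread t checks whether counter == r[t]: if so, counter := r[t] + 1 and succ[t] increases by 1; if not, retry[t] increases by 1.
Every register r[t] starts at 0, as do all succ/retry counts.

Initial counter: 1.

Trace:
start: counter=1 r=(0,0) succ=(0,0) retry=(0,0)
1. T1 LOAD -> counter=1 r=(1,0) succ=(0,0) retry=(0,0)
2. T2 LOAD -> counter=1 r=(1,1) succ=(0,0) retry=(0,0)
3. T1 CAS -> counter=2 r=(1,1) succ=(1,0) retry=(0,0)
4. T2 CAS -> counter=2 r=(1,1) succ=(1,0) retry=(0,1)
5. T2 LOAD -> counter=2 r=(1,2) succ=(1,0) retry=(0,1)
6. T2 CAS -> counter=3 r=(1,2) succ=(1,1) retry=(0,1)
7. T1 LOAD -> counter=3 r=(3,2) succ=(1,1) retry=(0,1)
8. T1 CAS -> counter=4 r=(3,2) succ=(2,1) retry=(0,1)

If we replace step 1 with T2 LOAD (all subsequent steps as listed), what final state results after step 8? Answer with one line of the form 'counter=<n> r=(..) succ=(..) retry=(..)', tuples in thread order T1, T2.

(re-executing from step 1 with the substitution; state before step 1: counter=1 r=(0,0) succ=(0,0) retry=(0,0))
1. T2 LOAD -> counter=1 r=(0,1) succ=(0,0) retry=(0,0)
2. T2 LOAD -> counter=1 r=(0,1) succ=(0,0) retry=(0,0)
3. T1 CAS -> counter=1 r=(0,1) succ=(0,0) retry=(1,0)
4. T2 CAS -> counter=2 r=(0,1) succ=(0,1) retry=(1,0)
5. T2 LOAD -> counter=2 r=(0,2) succ=(0,1) retry=(1,0)
6. T2 CAS -> counter=3 r=(0,2) succ=(0,2) retry=(1,0)
7. T1 LOAD -> counter=3 r=(3,2) succ=(0,2) retry=(1,0)
8. T1 CAS -> counter=4 r=(3,2) succ=(1,2) retry=(1,0)

counter=4 r=(3,2) succ=(1,2) retry=(1,0)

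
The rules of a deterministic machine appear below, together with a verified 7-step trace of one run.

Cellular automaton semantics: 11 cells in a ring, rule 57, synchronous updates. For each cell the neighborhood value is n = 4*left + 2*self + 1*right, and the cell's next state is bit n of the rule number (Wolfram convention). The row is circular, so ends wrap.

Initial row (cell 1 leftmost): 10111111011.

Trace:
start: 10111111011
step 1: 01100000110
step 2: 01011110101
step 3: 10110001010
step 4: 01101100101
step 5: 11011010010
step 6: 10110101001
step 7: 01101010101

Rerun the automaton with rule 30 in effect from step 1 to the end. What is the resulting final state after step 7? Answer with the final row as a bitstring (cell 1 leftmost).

(re-executing steps 1..7 under rule 30; state before step 1: 10111111011)
step 1: 00100000010
step 2: 01110000111
step 3: 01001001100
step 4: 11111111010
step 5: 10000000010
step 6: 11000000110
step 7: 10100001100

10100001100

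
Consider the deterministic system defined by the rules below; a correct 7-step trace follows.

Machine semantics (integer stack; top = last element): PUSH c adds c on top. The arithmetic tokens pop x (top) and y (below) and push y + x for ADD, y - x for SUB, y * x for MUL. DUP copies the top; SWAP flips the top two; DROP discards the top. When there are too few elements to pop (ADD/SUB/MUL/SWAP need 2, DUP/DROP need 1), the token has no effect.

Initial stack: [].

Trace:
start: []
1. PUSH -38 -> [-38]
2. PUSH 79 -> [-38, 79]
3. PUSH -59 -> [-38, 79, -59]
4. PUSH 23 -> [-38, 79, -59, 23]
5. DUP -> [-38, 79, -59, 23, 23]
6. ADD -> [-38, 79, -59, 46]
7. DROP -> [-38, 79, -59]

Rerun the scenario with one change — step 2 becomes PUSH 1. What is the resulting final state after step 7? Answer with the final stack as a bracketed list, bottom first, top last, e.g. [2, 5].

(re-executing from step 2 with the substitution; state before step 2: [-38])
2. PUSH 1 -> [-38, 1]
3. PUSH -59 -> [-38, 1, -59]
4. PUSH 23 -> [-38, 1, -59, 23]
5. DUP -> [-38, 1, -59, 23, 23]
6. ADD -> [-38, 1, -59, 46]
7. DROP -> [-38, 1, -59]

[-38, 1, -59]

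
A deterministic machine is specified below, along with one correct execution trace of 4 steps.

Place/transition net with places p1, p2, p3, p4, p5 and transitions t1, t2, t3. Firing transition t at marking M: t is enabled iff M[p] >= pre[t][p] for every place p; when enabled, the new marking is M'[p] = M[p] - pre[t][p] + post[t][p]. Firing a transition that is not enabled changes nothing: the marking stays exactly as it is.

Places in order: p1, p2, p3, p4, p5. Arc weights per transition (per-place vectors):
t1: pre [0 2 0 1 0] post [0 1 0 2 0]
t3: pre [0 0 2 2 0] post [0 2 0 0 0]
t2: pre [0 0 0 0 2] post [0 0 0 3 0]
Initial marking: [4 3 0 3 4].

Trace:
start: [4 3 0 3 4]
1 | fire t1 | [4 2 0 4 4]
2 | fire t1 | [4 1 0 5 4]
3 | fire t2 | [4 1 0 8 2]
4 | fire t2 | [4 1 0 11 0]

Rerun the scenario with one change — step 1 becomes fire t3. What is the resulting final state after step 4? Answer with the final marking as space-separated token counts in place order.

4 2 0 10 0

(re-executing from step 1 with the substitution; state before step 1: [4 3 0 3 4])
1 | fire t3 | [4 3 0 3 4]
2 | fire t1 | [4 2 0 4 4]
3 | fire t2 | [4 2 0 7 2]
4 | fire t2 | [4 2 0 10 0]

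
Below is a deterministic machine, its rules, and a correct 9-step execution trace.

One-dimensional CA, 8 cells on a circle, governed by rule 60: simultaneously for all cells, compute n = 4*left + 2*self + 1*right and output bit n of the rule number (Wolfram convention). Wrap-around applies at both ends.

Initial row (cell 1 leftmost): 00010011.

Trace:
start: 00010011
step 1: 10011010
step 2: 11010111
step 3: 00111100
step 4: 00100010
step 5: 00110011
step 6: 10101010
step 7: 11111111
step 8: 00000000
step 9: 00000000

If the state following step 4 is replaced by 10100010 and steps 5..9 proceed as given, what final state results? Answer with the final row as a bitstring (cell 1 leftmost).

11001100

state after step 4 := 10100010
step 5: 11110011
step 6: 00001010
step 7: 00001111
step 8: 10001000
step 9: 11001100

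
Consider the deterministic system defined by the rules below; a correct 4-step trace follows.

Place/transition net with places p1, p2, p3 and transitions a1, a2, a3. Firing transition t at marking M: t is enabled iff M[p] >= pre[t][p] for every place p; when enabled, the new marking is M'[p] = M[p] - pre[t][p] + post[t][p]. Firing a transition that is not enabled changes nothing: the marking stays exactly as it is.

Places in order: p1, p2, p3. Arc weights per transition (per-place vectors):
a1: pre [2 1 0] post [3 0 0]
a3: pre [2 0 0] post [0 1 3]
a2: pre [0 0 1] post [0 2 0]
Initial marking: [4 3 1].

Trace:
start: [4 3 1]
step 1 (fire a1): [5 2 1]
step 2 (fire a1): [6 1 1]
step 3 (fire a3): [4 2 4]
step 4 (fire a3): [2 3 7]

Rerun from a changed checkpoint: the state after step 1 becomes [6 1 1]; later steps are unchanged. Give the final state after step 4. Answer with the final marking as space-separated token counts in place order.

3 2 7

state after step 1 := [6 1 1]
step 2 (fire a1): [7 0 1]
step 3 (fire a3): [5 1 4]
step 4 (fire a3): [3 2 7]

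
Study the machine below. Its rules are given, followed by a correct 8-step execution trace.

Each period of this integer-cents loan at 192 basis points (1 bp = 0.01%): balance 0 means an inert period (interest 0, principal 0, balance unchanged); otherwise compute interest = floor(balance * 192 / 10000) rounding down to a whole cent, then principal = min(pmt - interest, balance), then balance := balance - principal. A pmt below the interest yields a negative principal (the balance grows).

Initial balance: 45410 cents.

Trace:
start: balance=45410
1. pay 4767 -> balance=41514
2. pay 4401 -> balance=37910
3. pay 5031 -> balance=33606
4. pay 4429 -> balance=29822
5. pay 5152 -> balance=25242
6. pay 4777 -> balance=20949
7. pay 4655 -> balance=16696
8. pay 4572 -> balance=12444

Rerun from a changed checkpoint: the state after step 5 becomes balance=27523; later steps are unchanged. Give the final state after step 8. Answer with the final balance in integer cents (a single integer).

14859

state after step 5 := balance=27523
6. pay 4777 -> balance=23274
7. pay 4655 -> balance=19065
8. pay 4572 -> balance=14859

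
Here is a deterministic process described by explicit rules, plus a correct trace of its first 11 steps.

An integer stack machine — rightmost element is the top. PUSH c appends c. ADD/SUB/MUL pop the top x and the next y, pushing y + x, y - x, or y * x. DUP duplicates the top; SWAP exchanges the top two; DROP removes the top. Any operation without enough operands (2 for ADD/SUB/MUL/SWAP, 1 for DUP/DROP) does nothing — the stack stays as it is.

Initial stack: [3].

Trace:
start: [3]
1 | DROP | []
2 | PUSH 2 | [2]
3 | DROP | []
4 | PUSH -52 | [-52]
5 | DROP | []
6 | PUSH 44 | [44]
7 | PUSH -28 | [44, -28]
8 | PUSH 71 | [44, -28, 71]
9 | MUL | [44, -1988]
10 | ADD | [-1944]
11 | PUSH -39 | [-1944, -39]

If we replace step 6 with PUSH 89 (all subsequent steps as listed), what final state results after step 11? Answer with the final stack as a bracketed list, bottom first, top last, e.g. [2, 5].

[-1899, -39]

(re-executing from step 6 with the substitution; state before step 6: [])
6 | PUSH 89 | [89]
7 | PUSH -28 | [89, -28]
8 | PUSH 71 | [89, -28, 71]
9 | MUL | [89, -1988]
10 | ADD | [-1899]
11 | PUSH -39 | [-1899, -39]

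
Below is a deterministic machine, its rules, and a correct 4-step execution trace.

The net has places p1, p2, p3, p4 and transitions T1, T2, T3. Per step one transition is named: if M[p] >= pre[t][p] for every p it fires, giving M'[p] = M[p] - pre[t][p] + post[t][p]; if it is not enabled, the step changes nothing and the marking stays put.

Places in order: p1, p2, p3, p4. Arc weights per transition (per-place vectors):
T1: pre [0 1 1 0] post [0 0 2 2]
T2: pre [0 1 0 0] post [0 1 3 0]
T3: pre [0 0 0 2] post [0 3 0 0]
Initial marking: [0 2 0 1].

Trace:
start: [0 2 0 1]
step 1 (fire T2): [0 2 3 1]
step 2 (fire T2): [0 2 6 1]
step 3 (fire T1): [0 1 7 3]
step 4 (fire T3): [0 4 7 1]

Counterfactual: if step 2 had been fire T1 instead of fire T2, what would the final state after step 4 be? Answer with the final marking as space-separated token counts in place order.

(re-executing from step 2 with the substitution; state before step 2: [0 2 3 1])
step 2 (fire T1): [0 1 4 3]
step 3 (fire T1): [0 0 5 5]
step 4 (fire T3): [0 3 5 3]

0 3 5 3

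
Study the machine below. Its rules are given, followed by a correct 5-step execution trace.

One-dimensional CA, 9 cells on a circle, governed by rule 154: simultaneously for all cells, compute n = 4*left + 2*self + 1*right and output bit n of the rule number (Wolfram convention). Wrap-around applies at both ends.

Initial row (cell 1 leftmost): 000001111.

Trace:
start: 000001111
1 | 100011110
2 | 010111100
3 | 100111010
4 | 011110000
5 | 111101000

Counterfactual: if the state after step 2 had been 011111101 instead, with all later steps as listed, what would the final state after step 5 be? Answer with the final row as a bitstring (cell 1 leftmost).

111100011

state after step 2 := 011111101
3 | 011111000
4 | 111110100
5 | 111100011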